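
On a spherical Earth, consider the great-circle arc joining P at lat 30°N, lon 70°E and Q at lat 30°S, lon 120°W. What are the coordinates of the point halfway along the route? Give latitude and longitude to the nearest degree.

≈ lat 0°N, lon 155°E

Write both endpoints as unit vectors p₁, p₂ with components (cos φ cos λ, cos φ sin λ, sin φ).
The central angle between the endpoints is δ = arccos(p₁·p₂) ≈ 2.990 rad (171.3°).
Interpolate at f = 1/2 with slerp weights a = sin((1−f)δ)/sin δ ≈ 6.624, b = sin(fδ)/sin δ ≈ 6.624.
p = a·p₁ + b·p₂ ≈ (-0.906, 0.423, 0.000); φ = arcsin(p_z) ≈ 0.00°, λ = atan2(p_y, p_x) ≈ 155.00°.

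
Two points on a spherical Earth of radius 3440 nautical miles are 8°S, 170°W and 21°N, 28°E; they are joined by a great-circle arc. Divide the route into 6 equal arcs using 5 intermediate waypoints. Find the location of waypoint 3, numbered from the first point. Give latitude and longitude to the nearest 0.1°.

≈ 35.6°N, 119.5°E

Write both endpoints as unit vectors p₁, p₂ with components (cos φ cos λ, cos φ sin λ, sin φ).
The central angle between the endpoints is δ = arccos(p₁·p₂) ≈ 2.763 rad (158.3°).
Interpolate at f = 3/6 with slerp weights a = sin((1−f)δ)/sin δ ≈ 2.656, b = sin(fδ)/sin δ ≈ 2.656.
p = a·p₁ + b·p₂ ≈ (-0.401, 0.707, 0.582); φ = arcsin(p_z) ≈ 35.60°, λ = atan2(p_y, p_x) ≈ 119.54°.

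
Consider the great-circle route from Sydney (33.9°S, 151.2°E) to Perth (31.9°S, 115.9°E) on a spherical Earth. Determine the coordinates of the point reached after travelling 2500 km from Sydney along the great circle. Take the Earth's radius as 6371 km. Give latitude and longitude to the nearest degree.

≈ (33°S, 124°E)

Convert each endpoint to a unit vector on the sphere (x = cos φ cos λ, y = cos φ sin λ, z = sin φ).
The central angle between the endpoints is δ = arccos(p₁·p₂) ≈ 0.516 rad (29.6°). The total great-circle distance is δ·R ≈ 0.516 × 6371 ≈ 3287 km, so the target fraction is f = 2500/3287 ≈ 0.761.
Interpolate at f ≈ 0.761 with slerp weights a = sin((1−f)δ)/sin δ ≈ 0.250, b = sin(fδ)/sin δ ≈ 0.775.
p = a·p₁ + b·p₂ ≈ (-0.469, 0.692, -0.549); φ = arcsin(p_z) ≈ -33.29°, λ = atan2(p_y, p_x) ≈ 124.14°.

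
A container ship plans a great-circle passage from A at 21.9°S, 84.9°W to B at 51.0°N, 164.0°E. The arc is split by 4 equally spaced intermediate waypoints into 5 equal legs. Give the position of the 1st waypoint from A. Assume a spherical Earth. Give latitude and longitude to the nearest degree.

The haversine formula gives a central angle δ ≈ 2.094 rad (120.0°) between the endpoints.
Interpolate at f = 1/5 with slerp weights a = sin((1−f)δ)/sin δ ≈ 1.148, b = sin(fδ)/sin δ ≈ 0.470.
p = a·p₁ + b·p₂ ≈ (-0.189, -0.980, -0.063); φ = arcsin(p_z) ≈ -3.63°, λ = atan2(p_y, p_x) ≈ -100.94°.

≈ 4°S, 101°W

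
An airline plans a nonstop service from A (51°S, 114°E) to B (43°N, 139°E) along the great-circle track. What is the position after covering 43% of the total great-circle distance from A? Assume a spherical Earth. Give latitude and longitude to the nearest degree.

≈ (11°S, 126°E)

Convert each endpoint to a unit vector on the sphere (x = cos φ cos λ, y = cos φ sin λ, z = sin φ).
The central angle between the endpoints is δ = arccos(p₁·p₂) ≈ 1.684 rad (96.5°).
Interpolate at f = 0.43 with slerp weights a = sin((1−f)δ)/sin δ ≈ 0.824, b = sin(fδ)/sin δ ≈ 0.667.
p = a·p₁ + b·p₂ ≈ (-0.579, 0.794, -0.186); φ = arcsin(p_z) ≈ -10.72°, λ = atan2(p_y, p_x) ≈ 126.11°.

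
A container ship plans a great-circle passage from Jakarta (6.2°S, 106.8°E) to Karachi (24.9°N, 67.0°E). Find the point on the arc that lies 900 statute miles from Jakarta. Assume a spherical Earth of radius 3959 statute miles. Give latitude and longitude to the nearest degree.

Write both endpoints as unit vectors p₁, p₂ with components (cos φ cos λ, cos φ sin λ, sin φ).
The central angle between the endpoints is δ = arccos(p₁·p₂) ≈ 0.867 rad (49.7°). The total great-circle distance is δ·R ≈ 0.867 × 3959 ≈ 3431 mi, so the target fraction is f = 900/3431 ≈ 0.262.
Interpolate at f ≈ 0.262 with slerp weights a = sin((1−f)δ)/sin δ ≈ 0.783, b = sin(fδ)/sin δ ≈ 0.296.
p = a·p₁ + b·p₂ ≈ (-0.120, 0.992, 0.040); φ = arcsin(p_z) ≈ 2.29°, λ = atan2(p_y, p_x) ≈ 96.91°.

≈ 2°N, 97°E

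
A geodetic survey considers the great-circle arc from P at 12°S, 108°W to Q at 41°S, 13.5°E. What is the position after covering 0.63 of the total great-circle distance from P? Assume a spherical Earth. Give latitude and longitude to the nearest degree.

≈ 49°S, 41°W

Convert each endpoint to a unit vector on the sphere (x = cos φ cos λ, y = cos φ sin λ, z = sin φ).
The central angle between the endpoints is δ = arccos(p₁·p₂) ≈ 1.823 rad (104.4°).
Interpolate at f = 0.63 with slerp weights a = sin((1−f)δ)/sin δ ≈ 0.645, b = sin(fδ)/sin δ ≈ 0.942.
p = a·p₁ + b·p₂ ≈ (0.496, -0.434, -0.752); φ = arcsin(p_z) ≈ -48.76°, λ = atan2(p_y, p_x) ≈ -41.17°.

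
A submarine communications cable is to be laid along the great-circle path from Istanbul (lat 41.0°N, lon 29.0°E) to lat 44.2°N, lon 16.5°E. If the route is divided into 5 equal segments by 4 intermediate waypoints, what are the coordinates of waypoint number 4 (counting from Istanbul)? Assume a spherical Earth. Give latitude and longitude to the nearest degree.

≈ lat 44°N, lon 19°E

Convert each endpoint to a unit vector on the sphere (x = cos φ cos λ, y = cos φ sin λ, z = sin φ).
The central angle between the endpoints is δ = arccos(p₁·p₂) ≈ 0.170 rad (9.7°).
Interpolate at f = 4/5 with slerp weights a = sin((1−f)δ)/sin δ ≈ 0.201, b = sin(fδ)/sin δ ≈ 0.801.
p = a·p₁ + b·p₂ ≈ (0.683, 0.237, 0.691); φ = arcsin(p_z) ≈ 43.67°, λ = atan2(p_y, p_x) ≈ 19.10°.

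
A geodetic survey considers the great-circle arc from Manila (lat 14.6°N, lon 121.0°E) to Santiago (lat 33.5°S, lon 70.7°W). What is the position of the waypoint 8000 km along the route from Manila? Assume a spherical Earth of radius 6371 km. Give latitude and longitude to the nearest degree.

The haversine formula gives a central angle δ ≈ 2.763 rad (158.3°) between the endpoints. The total great-circle distance is δ·R ≈ 2.763 × 6371 ≈ 17605 km, so the target fraction is f = 8000/17605 ≈ 0.454.
Interpolate at f ≈ 0.454 with slerp weights a = sin((1−f)δ)/sin δ ≈ 2.703, b = sin(fδ)/sin δ ≈ 2.575.
p = a·p₁ + b·p₂ ≈ (-0.637, 0.215, -0.740); φ = arcsin(p_z) ≈ -47.71°, λ = atan2(p_y, p_x) ≈ 161.32°.

≈ lat 48°S, lon 161°E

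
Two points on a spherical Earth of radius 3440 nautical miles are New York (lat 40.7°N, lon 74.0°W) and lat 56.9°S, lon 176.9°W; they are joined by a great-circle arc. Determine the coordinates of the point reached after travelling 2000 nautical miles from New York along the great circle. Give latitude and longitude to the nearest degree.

Convert each endpoint to a unit vector on the sphere (x = cos φ cos λ, y = cos φ sin λ, z = sin φ).
The central angle between the endpoints is δ = arccos(p₁·p₂) ≈ 2.264 rad (129.7°). The total great-circle distance is δ·R ≈ 2.264 × 3440 ≈ 7787 nmi, so the target fraction is f = 2000/7787 ≈ 0.257.
Interpolate at f ≈ 0.257 with slerp weights a = sin((1−f)δ)/sin δ ≈ 1.292, b = sin(fδ)/sin δ ≈ 0.714.
p = a·p₁ + b·p₂ ≈ (-0.119, -0.962, 0.244); φ = arcsin(p_z) ≈ 14.14°, λ = atan2(p_y, p_x) ≈ -97.07°.

≈ lat 14°N, lon 97°W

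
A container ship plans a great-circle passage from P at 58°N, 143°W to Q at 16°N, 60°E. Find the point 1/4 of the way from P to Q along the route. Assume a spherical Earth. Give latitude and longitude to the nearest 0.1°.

Convert each endpoint to a unit vector on the sphere (x = cos φ cos λ, y = cos φ sin λ, z = sin φ).
The central angle between the endpoints is δ = arccos(p₁·p₂) ≈ 1.808 rad (103.6°).
Interpolate at f = 1/4 with slerp weights a = sin((1−f)δ)/sin δ ≈ 1.005, b = sin(fδ)/sin δ ≈ 0.449.
p = a·p₁ + b·p₂ ≈ (-0.209, 0.054, 0.976); φ = arcsin(p_z) ≈ 77.52°, λ = atan2(p_y, p_x) ≈ 165.66°.

≈ 77.5°N, 165.7°E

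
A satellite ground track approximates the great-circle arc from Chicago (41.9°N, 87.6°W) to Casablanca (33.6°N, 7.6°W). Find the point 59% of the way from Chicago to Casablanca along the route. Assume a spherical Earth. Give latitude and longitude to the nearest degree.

≈ 44°N, 37°W

From cos δ = sin φ₁ sin φ₂ + cos φ₁ cos φ₂ cos Δλ, the central angle is δ ≈ 1.073 rad (61.5°).
Interpolate at f = 0.59 with slerp weights a = sin((1−f)δ)/sin δ ≈ 0.485, b = sin(fδ)/sin δ ≈ 0.673.
p = a·p₁ + b·p₂ ≈ (0.571, -0.435, 0.696); φ = arcsin(p_z) ≈ 44.14°, λ = atan2(p_y, p_x) ≈ -37.28°.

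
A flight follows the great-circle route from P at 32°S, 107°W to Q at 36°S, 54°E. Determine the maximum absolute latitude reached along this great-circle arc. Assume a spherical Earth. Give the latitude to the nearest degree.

The great circle lies in the plane with unit normal n̂ = (p₁ × p₂)/|p₁ × p₂|.
Here n̂_z ≈ +0.237; the vertex latitude is φ_max = arccos|n̂_z| ≈ 76.3°.

≈ 76°S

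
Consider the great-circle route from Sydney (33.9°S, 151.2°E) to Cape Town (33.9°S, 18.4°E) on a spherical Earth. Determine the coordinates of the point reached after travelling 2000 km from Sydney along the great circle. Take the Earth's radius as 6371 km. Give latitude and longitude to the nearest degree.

Convert each endpoint to a unit vector on the sphere (x = cos φ cos λ, y = cos φ sin λ, z = sin φ).
The central angle between the endpoints is δ = arccos(p₁·p₂) ≈ 1.728 rad (99.0°). The total great-circle distance is δ·R ≈ 1.728 × 6371 ≈ 11012 km, so the target fraction is f = 2000/11012 ≈ 0.182.
Interpolate at f ≈ 0.182 with slerp weights a = sin((1−f)δ)/sin δ ≈ 1.000, b = sin(fδ)/sin δ ≈ 0.313.
p = a·p₁ + b·p₂ ≈ (-0.481, 0.482, -0.732); φ = arcsin(p_z) ≈ -47.08°, λ = atan2(p_y, p_x) ≈ 134.96°.

≈ 47°S, 135°E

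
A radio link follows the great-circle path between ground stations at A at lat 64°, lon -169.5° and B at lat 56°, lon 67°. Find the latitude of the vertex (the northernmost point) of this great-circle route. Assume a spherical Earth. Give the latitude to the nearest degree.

≈ 75°

The great circle lies in the plane with unit normal n̂ = (p₁ × p₂)/|p₁ × p₂|.
Here n̂_z ≈ -0.258; the vertex latitude is φ_max = arccos|n̂_z| ≈ 75.1°.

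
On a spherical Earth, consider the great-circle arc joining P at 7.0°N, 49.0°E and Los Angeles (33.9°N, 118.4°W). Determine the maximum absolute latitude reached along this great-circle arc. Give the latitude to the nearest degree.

The great circle lies in the plane with unit normal n̂ = (p₁ × p₂)/|p₁ × p₂|.
Here n̂_z ≈ -0.265; the vertex latitude is φ_max = arccos|n̂_z| ≈ 74.6°.

≈ 75°N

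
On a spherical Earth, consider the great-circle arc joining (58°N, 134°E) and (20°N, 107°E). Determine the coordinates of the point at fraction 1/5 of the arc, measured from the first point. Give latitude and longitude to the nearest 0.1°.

≈ (51.0°N, 125.5°E)

Write both endpoints as unit vectors p₁, p₂ with components (cos φ cos λ, cos φ sin λ, sin φ).
The central angle between the endpoints is δ = arccos(p₁·p₂) ≈ 0.747 rad (42.8°).
Interpolate at f = 1/5 with slerp weights a = sin((1−f)δ)/sin δ ≈ 0.828, b = sin(fδ)/sin δ ≈ 0.219.
p = a·p₁ + b·p₂ ≈ (-0.365, 0.513, 0.777); φ = arcsin(p_z) ≈ 51.01°, λ = atan2(p_y, p_x) ≈ 125.46°.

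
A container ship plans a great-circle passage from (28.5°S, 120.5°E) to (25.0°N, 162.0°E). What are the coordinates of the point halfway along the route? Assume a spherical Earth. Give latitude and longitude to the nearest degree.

≈ (2°S, 142°E)

Convert each endpoint to a unit vector on the sphere (x = cos φ cos λ, y = cos φ sin λ, z = sin φ).
The central angle between the endpoints is δ = arccos(p₁·p₂) ≈ 1.165 rad (66.7°).
Interpolate at f = 1/2 with slerp weights a = sin((1−f)δ)/sin δ ≈ 0.599, b = sin(fδ)/sin δ ≈ 0.599.
p = a·p₁ + b·p₂ ≈ (-0.783, 0.621, -0.033); φ = arcsin(p_z) ≈ -1.87°, λ = atan2(p_y, p_x) ≈ 141.58°.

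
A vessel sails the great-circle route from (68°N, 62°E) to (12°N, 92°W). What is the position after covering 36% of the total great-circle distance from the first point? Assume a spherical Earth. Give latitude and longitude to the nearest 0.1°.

Write both endpoints as unit vectors p₁, p₂ with components (cos φ cos λ, cos φ sin λ, sin φ).
The central angle between the endpoints is δ = arccos(p₁·p₂) ≈ 1.708 rad (97.8°).
Interpolate at f = 0.36 with slerp weights a = sin((1−f)δ)/sin δ ≈ 0.896, b = sin(fδ)/sin δ ≈ 0.582.
p = a·p₁ + b·p₂ ≈ (0.138, -0.273, 0.952); φ = arcsin(p_z) ≈ 72.21°, λ = atan2(p_y, p_x) ≈ -63.20°.

≈ (72.2°N, 63.2°W)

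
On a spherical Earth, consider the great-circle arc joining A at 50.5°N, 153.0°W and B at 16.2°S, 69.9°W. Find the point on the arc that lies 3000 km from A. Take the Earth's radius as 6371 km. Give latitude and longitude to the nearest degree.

Convert each endpoint to a unit vector on the sphere (x = cos φ cos λ, y = cos φ sin λ, z = sin φ).
The central angle between the endpoints is δ = arccos(p₁·p₂) ≈ 1.713 rad (98.2°). The total great-circle distance is δ·R ≈ 1.713 × 6371 ≈ 10915 km, so the target fraction is f = 3000/10915 ≈ 0.275.
Interpolate at f ≈ 0.275 with slerp weights a = sin((1−f)δ)/sin δ ≈ 0.956, b = sin(fδ)/sin δ ≈ 0.458.
p = a·p₁ + b·p₂ ≈ (-0.391, -0.689, 0.610); φ = arcsin(p_z) ≈ 37.59°, λ = atan2(p_y, p_x) ≈ -119.54°.

≈ 38°N, 120°W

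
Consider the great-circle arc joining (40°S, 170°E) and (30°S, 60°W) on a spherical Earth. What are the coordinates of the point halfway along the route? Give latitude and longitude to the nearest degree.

≈ (59°S, 118°W)

Convert each endpoint to a unit vector on the sphere (x = cos φ cos λ, y = cos φ sin λ, z = sin φ).
The central angle between the endpoints is δ = arccos(p₁·p₂) ≈ 1.676 rad (96.0°).
Interpolate at f = 1/2 with slerp weights a = sin((1−f)δ)/sin δ ≈ 0.747, b = sin(fδ)/sin δ ≈ 0.747.
p = a·p₁ + b·p₂ ≈ (-0.240, -0.461, -0.854); φ = arcsin(p_z) ≈ -58.67°, λ = atan2(p_y, p_x) ≈ -117.52°.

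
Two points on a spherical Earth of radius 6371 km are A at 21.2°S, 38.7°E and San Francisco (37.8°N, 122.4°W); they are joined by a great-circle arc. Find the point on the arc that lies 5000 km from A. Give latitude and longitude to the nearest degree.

≈ 14°N, 11°E

Write both endpoints as unit vectors p₁, p₂ with components (cos φ cos λ, cos φ sin λ, sin φ).
The central angle between the endpoints is δ = arccos(p₁·p₂) ≈ 2.735 rad (156.7°). The total great-circle distance is δ·R ≈ 2.735 × 6371 ≈ 17427 km, so the target fraction is f = 5000/17427 ≈ 0.287.
Interpolate at f ≈ 0.287 with slerp weights a = sin((1−f)δ)/sin δ ≈ 2.350, b = sin(fδ)/sin δ ≈ 1.788.
p = a·p₁ + b·p₂ ≈ (0.953, 0.177, 0.246); φ = arcsin(p_z) ≈ 14.25°, λ = atan2(p_y, p_x) ≈ 10.52°.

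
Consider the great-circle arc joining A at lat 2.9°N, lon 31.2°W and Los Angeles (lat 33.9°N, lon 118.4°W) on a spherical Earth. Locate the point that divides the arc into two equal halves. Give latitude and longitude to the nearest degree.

Convert each endpoint to a unit vector on the sphere (x = cos φ cos λ, y = cos φ sin λ, z = sin φ).
The central angle between the endpoints is δ = arccos(p₁·p₂) ≈ 1.502 rad (86.1°).
Interpolate at f = 1/2 with slerp weights a = sin((1−f)δ)/sin δ ≈ 0.684, b = sin(fδ)/sin δ ≈ 0.684.
p = a·p₁ + b·p₂ ≈ (0.314, -0.853, 0.416); φ = arcsin(p_z) ≈ 24.59°, λ = atan2(p_y, p_x) ≈ -69.78°.

≈ lat 25°N, lon 70°W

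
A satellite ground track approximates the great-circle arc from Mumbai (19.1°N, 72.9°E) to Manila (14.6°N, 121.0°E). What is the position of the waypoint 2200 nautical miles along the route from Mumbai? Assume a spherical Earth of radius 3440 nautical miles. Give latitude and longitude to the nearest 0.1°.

Write both endpoints as unit vectors p₁, p₂ with components (cos φ cos λ, cos φ sin λ, sin φ).
The central angle between the endpoints is δ = arccos(p₁·p₂) ≈ 0.805 rad (46.1°). The total great-circle distance is δ·R ≈ 0.805 × 3440 ≈ 2769 nmi, so the target fraction is f = 2200/2769 ≈ 0.795.
Interpolate at f ≈ 0.795 with slerp weights a = sin((1−f)δ)/sin δ ≈ 0.228, b = sin(fδ)/sin δ ≈ 0.828.
p = a·p₁ + b·p₂ ≈ (-0.349, 0.893, 0.283); φ = arcsin(p_z) ≈ 16.47°, λ = atan2(p_y, p_x) ≈ 111.36°.

≈ (16.5°N, 111.4°E)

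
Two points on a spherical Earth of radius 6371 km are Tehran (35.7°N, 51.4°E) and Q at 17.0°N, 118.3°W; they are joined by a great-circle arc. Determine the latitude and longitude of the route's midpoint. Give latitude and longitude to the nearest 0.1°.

Convert each endpoint to a unit vector on the sphere (x = cos φ cos λ, y = cos φ sin λ, z = sin φ).
The central angle between the endpoints is δ = arccos(p₁·p₂) ≈ 2.206 rad (126.4°).
Interpolate at f = 1/2 with slerp weights a = sin((1−f)δ)/sin δ ≈ 1.109, b = sin(fδ)/sin δ ≈ 1.109.
p = a·p₁ + b·p₂ ≈ (0.059, -0.230, 0.971); φ = arcsin(p_z) ≈ 76.27°, λ = atan2(p_y, p_x) ≈ -75.59°.

≈ 76.3°N, 75.6°W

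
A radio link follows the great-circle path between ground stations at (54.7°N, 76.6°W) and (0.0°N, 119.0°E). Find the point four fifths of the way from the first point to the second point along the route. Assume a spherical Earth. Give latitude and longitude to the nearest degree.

≈ (24°N, 124°E)

From cos δ = sin φ₁ sin φ₂ + cos φ₁ cos φ₂ cos Δλ, the central angle is δ ≈ 2.161 rad (123.8°).
Interpolate at f = 4/5 with slerp weights a = sin((1−f)δ)/sin δ ≈ 0.504, b = sin(fδ)/sin δ ≈ 1.189.
p = a·p₁ + b·p₂ ≈ (-0.509, 0.756, 0.411); φ = arcsin(p_z) ≈ 24.30°, λ = atan2(p_y, p_x) ≈ 123.93°.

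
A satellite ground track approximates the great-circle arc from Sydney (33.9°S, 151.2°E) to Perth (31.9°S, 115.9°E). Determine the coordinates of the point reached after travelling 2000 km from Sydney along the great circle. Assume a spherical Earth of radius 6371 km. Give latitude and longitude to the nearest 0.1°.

≈ 33.9°S, 129.5°E

The haversine formula gives a central angle δ ≈ 0.516 rad (29.6°) between the endpoints. The total great-circle distance is δ·R ≈ 0.516 × 6371 ≈ 3287 km, so the target fraction is f = 2000/3287 ≈ 0.608.
Interpolate at f ≈ 0.608 with slerp weights a = sin((1−f)δ)/sin δ ≈ 0.407, b = sin(fδ)/sin δ ≈ 0.626.
p = a·p₁ + b·p₂ ≈ (-0.528, 0.641, -0.558); φ = arcsin(p_z) ≈ -33.89°, λ = atan2(p_y, p_x) ≈ 129.49°.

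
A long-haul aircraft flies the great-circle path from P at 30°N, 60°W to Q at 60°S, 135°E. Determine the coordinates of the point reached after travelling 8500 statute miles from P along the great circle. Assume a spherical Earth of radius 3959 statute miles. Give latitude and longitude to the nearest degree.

Convert each endpoint to a unit vector on the sphere (x = cos φ cos λ, y = cos φ sin λ, z = sin φ).
The central angle between the endpoints is δ = arccos(p₁·p₂) ≈ 2.589 rad (148.4°). The total great-circle distance is δ·R ≈ 2.589 × 3959 ≈ 10251 mi, so the target fraction is f = 8500/10251 ≈ 0.829.
Interpolate at f ≈ 0.829 with slerp weights a = sin((1−f)δ)/sin δ ≈ 0.816, b = sin(fδ)/sin δ ≈ 1.598.
p = a·p₁ + b·p₂ ≈ (-0.212, -0.047, -0.976); φ = arcsin(p_z) ≈ -77.47°, λ = atan2(p_y, p_x) ≈ -167.58°.

≈ 77°S, 168°W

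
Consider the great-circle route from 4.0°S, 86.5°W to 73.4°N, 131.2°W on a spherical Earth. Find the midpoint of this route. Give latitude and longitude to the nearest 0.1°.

≈ 36.1°N, 96.0°W

The haversine formula gives a central angle δ ≈ 1.435 rad (82.2°) between the endpoints.
Interpolate at f = 1/2 with slerp weights a = sin((1−f)δ)/sin δ ≈ 0.664, b = sin(fδ)/sin δ ≈ 0.664.
p = a·p₁ + b·p₂ ≈ (-0.084, -0.803, 0.590); φ = arcsin(p_z) ≈ 36.13°, λ = atan2(p_y, p_x) ≈ -96.00°.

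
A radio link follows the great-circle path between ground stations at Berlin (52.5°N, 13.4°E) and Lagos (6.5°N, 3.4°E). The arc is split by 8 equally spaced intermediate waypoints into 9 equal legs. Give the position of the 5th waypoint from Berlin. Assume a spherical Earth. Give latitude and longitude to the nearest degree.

Convert each endpoint to a unit vector on the sphere (x = cos φ cos λ, y = cos φ sin λ, z = sin φ).
The central angle between the endpoints is δ = arccos(p₁·p₂) ≈ 0.816 rad (46.7°).
Interpolate at f = 5/9 with slerp weights a = sin((1−f)δ)/sin δ ≈ 0.487, b = sin(fδ)/sin δ ≈ 0.601.
p = a·p₁ + b·p₂ ≈ (0.885, 0.104, 0.454); φ = arcsin(p_z) ≈ 27.03°, λ = atan2(p_y, p_x) ≈ 6.71°.

≈ 27°N, 7°E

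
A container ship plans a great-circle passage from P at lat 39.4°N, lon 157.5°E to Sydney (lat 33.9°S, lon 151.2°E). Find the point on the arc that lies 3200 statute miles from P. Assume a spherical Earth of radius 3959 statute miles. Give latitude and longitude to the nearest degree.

≈ lat 7°S, lon 154°E

Write both endpoints as unit vectors p₁, p₂ with components (cos φ cos λ, cos φ sin λ, sin φ).
The central angle between the endpoints is δ = arccos(p₁·p₂) ≈ 1.283 rad (73.5°). The total great-circle distance is δ·R ≈ 1.283 × 3959 ≈ 5081 mi, so the target fraction is f = 3200/5081 ≈ 0.630.
Interpolate at f ≈ 0.630 with slerp weights a = sin((1−f)δ)/sin δ ≈ 0.477, b = sin(fδ)/sin δ ≈ 0.754.
p = a·p₁ + b·p₂ ≈ (-0.889, 0.443, -0.118); φ = arcsin(p_z) ≈ -6.77°, λ = atan2(p_y, p_x) ≈ 153.53°.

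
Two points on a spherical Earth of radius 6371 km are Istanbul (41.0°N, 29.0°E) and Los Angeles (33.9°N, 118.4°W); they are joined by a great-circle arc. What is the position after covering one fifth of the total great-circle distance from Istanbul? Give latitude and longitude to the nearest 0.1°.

≈ 57.7°N, 12.2°E

Write both endpoints as unit vectors p₁, p₂ with components (cos φ cos λ, cos φ sin λ, sin φ).
The central angle between the endpoints is δ = arccos(p₁·p₂) ≈ 1.733 rad (99.3°).
Interpolate at f = 1/5 with slerp weights a = sin((1−f)δ)/sin δ ≈ 0.996, b = sin(fδ)/sin δ ≈ 0.344.
p = a·p₁ + b·p₂ ≈ (0.522, 0.113, 0.846); φ = arcsin(p_z) ≈ 57.74°, λ = atan2(p_y, p_x) ≈ 12.24°.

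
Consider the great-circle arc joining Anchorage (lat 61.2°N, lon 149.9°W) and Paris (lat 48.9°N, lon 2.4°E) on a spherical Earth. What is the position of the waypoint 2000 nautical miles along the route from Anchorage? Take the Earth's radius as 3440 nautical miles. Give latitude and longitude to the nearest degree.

Convert each endpoint to a unit vector on the sphere (x = cos φ cos λ, y = cos φ sin λ, z = sin φ).
The central angle between the endpoints is δ = arccos(p₁·p₂) ≈ 1.181 rad (67.7°). The total great-circle distance is δ·R ≈ 1.181 × 3440 ≈ 4063 nmi, so the target fraction is f = 2000/4063 ≈ 0.492.
Interpolate at f ≈ 0.492 with slerp weights a = sin((1−f)δ)/sin δ ≈ 0.610, b = sin(fδ)/sin δ ≈ 0.594.
p = a·p₁ + b·p₂ ≈ (0.136, -0.131, 0.982); φ = arcsin(p_z) ≈ 79.13°, λ = atan2(p_y, p_x) ≈ -44.01°.

≈ lat 79°N, lon 44°W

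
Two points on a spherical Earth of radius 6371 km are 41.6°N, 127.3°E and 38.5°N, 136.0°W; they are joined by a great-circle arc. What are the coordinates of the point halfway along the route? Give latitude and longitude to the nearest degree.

From cos δ = sin φ₁ sin φ₂ + cos φ₁ cos φ₂ cos Δλ, the central angle is δ ≈ 1.219 rad (69.8°).
Interpolate at f = 1/2 with slerp weights a = sin((1−f)δ)/sin δ ≈ 0.610, b = sin(fδ)/sin δ ≈ 0.610.
p = a·p₁ + b·p₂ ≈ (-0.620, 0.031, 0.784); φ = arcsin(p_z) ≈ 51.66°, λ = atan2(p_y, p_x) ≈ 177.11°.

≈ 52°N, 177°E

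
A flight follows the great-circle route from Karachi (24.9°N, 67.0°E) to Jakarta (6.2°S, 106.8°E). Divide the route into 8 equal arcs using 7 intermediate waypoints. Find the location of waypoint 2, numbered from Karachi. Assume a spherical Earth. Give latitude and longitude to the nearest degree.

Convert each endpoint to a unit vector on the sphere (x = cos φ cos λ, y = cos φ sin λ, z = sin φ).
The central angle between the endpoints is δ = arccos(p₁·p₂) ≈ 0.867 rad (49.7°).
Interpolate at f = 2/8 with slerp weights a = sin((1−f)δ)/sin δ ≈ 0.794, b = sin(fδ)/sin δ ≈ 0.282.
p = a·p₁ + b·p₂ ≈ (0.200, 0.931, 0.304); φ = arcsin(p_z) ≈ 17.69°, λ = atan2(p_y, p_x) ≈ 77.86°.

≈ 18°N, 78°E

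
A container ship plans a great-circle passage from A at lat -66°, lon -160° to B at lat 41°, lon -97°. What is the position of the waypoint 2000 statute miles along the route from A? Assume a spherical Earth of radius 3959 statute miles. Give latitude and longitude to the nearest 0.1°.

≈ lat -42.1°, lon -130.4°

Write both endpoints as unit vectors p₁, p₂ with components (cos φ cos λ, cos φ sin λ, sin φ).
The central angle between the endpoints is δ = arccos(p₁·p₂) ≈ 2.049 rad (117.4°). The total great-circle distance is δ·R ≈ 2.049 × 3959 ≈ 8111 mi, so the target fraction is f = 2000/8111 ≈ 0.247.
Interpolate at f ≈ 0.247 with slerp weights a = sin((1−f)δ)/sin δ ≈ 1.126, b = sin(fδ)/sin δ ≈ 0.545.
p = a·p₁ + b·p₂ ≈ (-0.480, -0.565, -0.671); φ = arcsin(p_z) ≈ -42.14°, λ = atan2(p_y, p_x) ≈ -130.38°.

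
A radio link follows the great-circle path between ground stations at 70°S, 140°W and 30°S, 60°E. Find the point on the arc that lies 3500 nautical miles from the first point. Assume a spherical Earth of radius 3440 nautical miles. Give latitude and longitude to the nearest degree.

Write both endpoints as unit vectors p₁, p₂ with components (cos φ cos λ, cos φ sin λ, sin φ).
The central angle between the endpoints is δ = arccos(p₁·p₂) ≈ 1.378 rad (79.0°). The total great-circle distance is δ·R ≈ 1.378 × 3440 ≈ 4741 nmi, so the target fraction is f = 3500/4741 ≈ 0.738.
Interpolate at f ≈ 0.738 with slerp weights a = sin((1−f)δ)/sin δ ≈ 0.360, b = sin(fδ)/sin δ ≈ 0.867.
p = a·p₁ + b·p₂ ≈ (0.281, 0.571, -0.771); φ = arcsin(p_z) ≈ -50.47°, λ = atan2(p_y, p_x) ≈ 63.79°.

≈ 50°S, 64°E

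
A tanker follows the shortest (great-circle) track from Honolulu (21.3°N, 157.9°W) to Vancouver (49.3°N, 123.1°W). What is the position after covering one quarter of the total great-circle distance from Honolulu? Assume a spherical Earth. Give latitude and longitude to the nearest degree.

From cos δ = sin φ₁ sin φ₂ + cos φ₁ cos φ₂ cos Δλ, the central angle is δ ≈ 0.685 rad (39.3°).
Interpolate at f = 1/4 with slerp weights a = sin((1−f)δ)/sin δ ≈ 0.777, b = sin(fδ)/sin δ ≈ 0.269.
p = a·p₁ + b·p₂ ≈ (-0.766, -0.419, 0.486); φ = arcsin(p_z) ≈ 29.10°, λ = atan2(p_y, p_x) ≈ -151.31°.

≈ 29°N, 151°W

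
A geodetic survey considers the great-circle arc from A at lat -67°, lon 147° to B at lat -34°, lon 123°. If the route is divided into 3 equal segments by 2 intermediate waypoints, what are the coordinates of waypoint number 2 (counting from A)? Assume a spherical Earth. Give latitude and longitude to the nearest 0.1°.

≈ lat -45.4°, lon 127.6°

Convert each endpoint to a unit vector on the sphere (x = cos φ cos λ, y = cos φ sin λ, z = sin φ).
The central angle between the endpoints is δ = arccos(p₁·p₂) ≈ 0.626 rad (35.8°).
Interpolate at f = 2/3 with slerp weights a = sin((1−f)δ)/sin δ ≈ 0.354, b = sin(fδ)/sin δ ≈ 0.692.
p = a·p₁ + b·p₂ ≈ (-0.428, 0.556, -0.712); φ = arcsin(p_z) ≈ -45.42°, λ = atan2(p_y, p_x) ≈ 127.59°.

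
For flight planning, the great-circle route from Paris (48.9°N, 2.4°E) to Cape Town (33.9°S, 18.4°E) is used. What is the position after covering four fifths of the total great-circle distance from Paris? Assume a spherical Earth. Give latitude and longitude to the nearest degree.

≈ (17°S, 15°E)

Write both endpoints as unit vectors p₁, p₂ with components (cos φ cos λ, cos φ sin λ, sin φ).
The central angle between the endpoints is δ = arccos(p₁·p₂) ≈ 1.466 rad (84.0°).
Interpolate at f = 4/5 with slerp weights a = sin((1−f)δ)/sin δ ≈ 0.291, b = sin(fδ)/sin δ ≈ 0.927.
p = a·p₁ + b·p₂ ≈ (0.921, 0.251, -0.298); φ = arcsin(p_z) ≈ -17.34°, λ = atan2(p_y, p_x) ≈ 15.24°.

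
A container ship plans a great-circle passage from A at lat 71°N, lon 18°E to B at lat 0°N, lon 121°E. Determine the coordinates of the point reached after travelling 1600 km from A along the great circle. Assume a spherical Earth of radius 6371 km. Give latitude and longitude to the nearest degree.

The haversine formula gives a central angle δ ≈ 1.644 rad (94.2°) between the endpoints. The total great-circle distance is δ·R ≈ 1.644 × 6371 ≈ 10475 km, so the target fraction is f = 1600/10475 ≈ 0.153.
Interpolate at f ≈ 0.153 with slerp weights a = sin((1−f)δ)/sin δ ≈ 0.987, b = sin(fδ)/sin δ ≈ 0.249.
p = a·p₁ + b·p₂ ≈ (0.177, 0.313, 0.933); φ = arcsin(p_z) ≈ 68.93°, λ = atan2(p_y, p_x) ≈ 60.47°.

≈ lat 69°N, lon 60°E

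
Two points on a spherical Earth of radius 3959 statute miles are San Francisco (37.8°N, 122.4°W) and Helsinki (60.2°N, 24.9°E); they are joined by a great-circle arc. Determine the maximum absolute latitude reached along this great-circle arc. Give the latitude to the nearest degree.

The great circle lies in the plane with unit normal n̂ = (p₁ × p₂)/|p₁ × p₂|.
Here n̂_z ≈ +0.217; the vertex latitude is φ_max = arccos|n̂_z| ≈ 77.5°.

≈ 77°N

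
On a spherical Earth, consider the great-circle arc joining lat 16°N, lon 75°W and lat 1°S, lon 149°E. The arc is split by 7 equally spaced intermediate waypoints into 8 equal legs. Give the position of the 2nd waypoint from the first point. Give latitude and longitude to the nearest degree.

Convert each endpoint to a unit vector on the sphere (x = cos φ cos λ, y = cos φ sin λ, z = sin φ).
The central angle between the endpoints is δ = arccos(p₁·p₂) ≈ 2.341 rad (134.1°).
Interpolate at f = 2/8 with slerp weights a = sin((1−f)δ)/sin δ ≈ 1.369, b = sin(fδ)/sin δ ≈ 0.769.
p = a·p₁ + b·p₂ ≈ (-0.319, -0.875, 0.364); φ = arcsin(p_z) ≈ 21.35°, λ = atan2(p_y, p_x) ≈ -110.02°.

≈ lat 21°N, lon 110°W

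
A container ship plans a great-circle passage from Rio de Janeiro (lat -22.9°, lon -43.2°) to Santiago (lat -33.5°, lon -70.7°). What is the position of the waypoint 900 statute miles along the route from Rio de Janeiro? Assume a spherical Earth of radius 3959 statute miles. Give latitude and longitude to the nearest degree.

≈ lat -29°, lon -56°

The haversine formula gives a central angle δ ≈ 0.460 rad (26.3°) between the endpoints. The total great-circle distance is δ·R ≈ 0.460 × 3959 ≈ 1820 mi, so the target fraction is f = 900/1820 ≈ 0.494.
Interpolate at f ≈ 0.494 with slerp weights a = sin((1−f)δ)/sin δ ≈ 0.519, b = sin(fδ)/sin δ ≈ 0.508.
p = a·p₁ + b·p₂ ≈ (0.489, -0.727, -0.482); φ = arcsin(p_z) ≈ -28.84°, λ = atan2(p_y, p_x) ≈ -56.10°.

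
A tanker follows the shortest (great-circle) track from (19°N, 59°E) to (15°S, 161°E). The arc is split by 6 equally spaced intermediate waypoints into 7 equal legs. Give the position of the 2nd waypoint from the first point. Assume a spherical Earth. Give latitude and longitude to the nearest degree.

≈ (11°N, 89°E)

From cos δ = sin φ₁ sin φ₂ + cos φ₁ cos φ₂ cos Δλ, the central angle is δ ≈ 1.849 rad (105.9°).
Interpolate at f = 2/7 with slerp weights a = sin((1−f)δ)/sin δ ≈ 1.007, b = sin(fδ)/sin δ ≈ 0.524.
p = a·p₁ + b·p₂ ≈ (0.012, 0.981, 0.192); φ = arcsin(p_z) ≈ 11.09°, λ = atan2(p_y, p_x) ≈ 89.30°.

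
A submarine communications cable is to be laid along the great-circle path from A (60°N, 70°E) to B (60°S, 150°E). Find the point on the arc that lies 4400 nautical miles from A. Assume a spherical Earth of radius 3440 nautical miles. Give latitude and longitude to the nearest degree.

≈ (5°S, 112°E)

The haversine formula gives a central angle δ ≈ 2.355 rad (135.0°) between the endpoints. The total great-circle distance is δ·R ≈ 2.355 × 3440 ≈ 8103 nmi, so the target fraction is f = 4400/8103 ≈ 0.543.
Interpolate at f ≈ 0.543 with slerp weights a = sin((1−f)δ)/sin δ ≈ 1.244, b = sin(fδ)/sin δ ≈ 1.353.
p = a·p₁ + b·p₂ ≈ (-0.373, 0.923, -0.095); φ = arcsin(p_z) ≈ -5.44°, λ = atan2(p_y, p_x) ≈ 112.03°.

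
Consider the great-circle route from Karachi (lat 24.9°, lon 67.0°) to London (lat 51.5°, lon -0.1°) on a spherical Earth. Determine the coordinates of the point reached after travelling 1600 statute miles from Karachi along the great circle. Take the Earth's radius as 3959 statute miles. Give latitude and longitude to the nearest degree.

Write both endpoints as unit vectors p₁, p₂ with components (cos φ cos λ, cos φ sin λ, sin φ).
The central angle between the endpoints is δ = arccos(p₁·p₂) ≈ 0.989 rad (56.7°). The total great-circle distance is δ·R ≈ 0.989 × 3959 ≈ 3917 mi, so the target fraction is f = 1600/3917 ≈ 0.408.
Interpolate at f ≈ 0.408 with slerp weights a = sin((1−f)δ)/sin δ ≈ 0.661, b = sin(fδ)/sin δ ≈ 0.471.
p = a·p₁ + b·p₂ ≈ (0.527, 0.551, 0.647); φ = arcsin(p_z) ≈ 40.28°, λ = atan2(p_y, p_x) ≈ 46.28°.

≈ lat 40°, lon 46°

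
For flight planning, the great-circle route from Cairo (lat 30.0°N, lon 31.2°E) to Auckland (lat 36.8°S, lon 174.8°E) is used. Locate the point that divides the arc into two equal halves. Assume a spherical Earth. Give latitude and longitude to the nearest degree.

From cos δ = sin φ₁ sin φ₂ + cos φ₁ cos φ₂ cos Δλ, the central angle is δ ≈ 2.602 rad (149.1°).
Interpolate at f = 1/2 with slerp weights a = sin((1−f)δ)/sin δ ≈ 1.874, b = sin(fδ)/sin δ ≈ 1.874.
p = a·p₁ + b·p₂ ≈ (-0.106, 0.977, -0.186); φ = arcsin(p_z) ≈ -10.70°, λ = atan2(p_y, p_x) ≈ 96.21°.

≈ lat 11°S, lon 96°E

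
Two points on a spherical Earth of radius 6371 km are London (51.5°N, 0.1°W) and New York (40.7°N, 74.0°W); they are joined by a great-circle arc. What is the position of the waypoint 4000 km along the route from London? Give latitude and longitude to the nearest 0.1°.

The haversine formula gives a central angle δ ≈ 0.875 rad (50.1°) between the endpoints. The total great-circle distance is δ·R ≈ 0.875 × 6371 ≈ 5573 km, so the target fraction is f = 4000/5573 ≈ 0.718.
Interpolate at f ≈ 0.718 with slerp weights a = sin((1−f)δ)/sin δ ≈ 0.318, b = sin(fδ)/sin δ ≈ 0.765.
p = a·p₁ + b·p₂ ≈ (0.358, -0.558, 0.748); φ = arcsin(p_z) ≈ 48.45°, λ = atan2(p_y, p_x) ≈ -57.31°.

≈ 48.5°N, 57.3°W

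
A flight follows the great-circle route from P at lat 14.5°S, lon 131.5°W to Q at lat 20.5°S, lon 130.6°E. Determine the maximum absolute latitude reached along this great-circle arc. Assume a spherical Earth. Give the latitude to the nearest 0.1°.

≈ 26.0°S

The great circle lies in the plane with unit normal n̂ = (p₁ × p₂)/|p₁ × p₂|.
Here n̂_z ≈ -0.899; the vertex latitude is φ_max = arccos|n̂_z| ≈ 26.0°.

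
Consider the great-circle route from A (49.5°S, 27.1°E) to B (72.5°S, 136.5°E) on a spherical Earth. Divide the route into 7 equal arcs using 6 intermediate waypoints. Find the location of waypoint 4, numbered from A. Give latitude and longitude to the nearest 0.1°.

Convert each endpoint to a unit vector on the sphere (x = cos φ cos λ, y = cos φ sin λ, z = sin φ).
The central angle between the endpoints is δ = arccos(p₁·p₂) ≈ 0.850 rad (48.7°).
Interpolate at f = 4/7 with slerp weights a = sin((1−f)δ)/sin δ ≈ 0.474, b = sin(fδ)/sin δ ≈ 0.621.
p = a·p₁ + b·p₂ ≈ (0.139, 0.269, -0.953); φ = arcsin(p_z) ≈ -72.39°, λ = atan2(p_y, p_x) ≈ 62.73°.

≈ (72.4°S, 62.7°E)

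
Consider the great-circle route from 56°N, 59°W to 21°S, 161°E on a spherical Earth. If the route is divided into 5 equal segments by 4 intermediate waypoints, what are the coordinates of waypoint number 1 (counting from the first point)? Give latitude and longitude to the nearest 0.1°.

From cos δ = sin φ₁ sin φ₂ + cos φ₁ cos φ₂ cos Δλ, the central angle is δ ≈ 2.342 rad (134.2°).
Interpolate at f = 1/5 with slerp weights a = sin((1−f)δ)/sin δ ≈ 1.331, b = sin(fδ)/sin δ ≈ 0.630.
p = a·p₁ + b·p₂ ≈ (-0.172, -0.447, 0.878); φ = arcsin(p_z) ≈ 61.39°, λ = atan2(p_y, p_x) ≈ -111.10°.

≈ 61.4°N, 111.1°W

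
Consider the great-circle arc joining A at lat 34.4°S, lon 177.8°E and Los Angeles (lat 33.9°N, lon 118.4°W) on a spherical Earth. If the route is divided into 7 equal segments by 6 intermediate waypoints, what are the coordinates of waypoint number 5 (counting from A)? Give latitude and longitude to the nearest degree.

From cos δ = sin φ₁ sin φ₂ + cos φ₁ cos φ₂ cos Δλ, the central angle is δ ≈ 1.584 rad (90.7°).
Interpolate at f = 5/7 with slerp weights a = sin((1−f)δ)/sin δ ≈ 0.437, b = sin(fδ)/sin δ ≈ 0.905.
p = a·p₁ + b·p₂ ≈ (-0.718, -0.647, 0.258); φ = arcsin(p_z) ≈ 14.94°, λ = atan2(p_y, p_x) ≈ -137.97°.

≈ lat 15°N, lon 138°W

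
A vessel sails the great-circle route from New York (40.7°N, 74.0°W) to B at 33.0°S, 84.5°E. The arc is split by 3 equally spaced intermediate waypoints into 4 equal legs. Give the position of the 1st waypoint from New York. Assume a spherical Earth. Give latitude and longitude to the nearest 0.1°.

Convert each endpoint to a unit vector on the sphere (x = cos φ cos λ, y = cos φ sin λ, z = sin φ).
The central angle between the endpoints is δ = arccos(p₁·p₂) ≈ 2.814 rad (161.2°).
Interpolate at f = 1/4 with slerp weights a = sin((1−f)δ)/sin δ ≈ 2.664, b = sin(fδ)/sin δ ≈ 2.009.
p = a·p₁ + b·p₂ ≈ (0.718, -0.265, 0.643); φ = arcsin(p_z) ≈ 40.05°, λ = atan2(p_y, p_x) ≈ -20.24°.

≈ 40.0°N, 20.2°W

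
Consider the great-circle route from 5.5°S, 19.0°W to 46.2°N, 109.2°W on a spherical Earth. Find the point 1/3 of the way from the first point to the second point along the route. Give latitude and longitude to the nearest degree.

≈ 17°N, 41°W

From cos δ = sin φ₁ sin φ₂ + cos φ₁ cos φ₂ cos Δλ, the central angle is δ ≈ 1.642 rad (94.1°).
Interpolate at f = 1/3 with slerp weights a = sin((1−f)δ)/sin δ ≈ 0.891, b = sin(fδ)/sin δ ≈ 0.522.
p = a·p₁ + b·p₂ ≈ (0.720, -0.630, 0.291); φ = arcsin(p_z) ≈ 16.93°, λ = atan2(p_y, p_x) ≈ -41.18°.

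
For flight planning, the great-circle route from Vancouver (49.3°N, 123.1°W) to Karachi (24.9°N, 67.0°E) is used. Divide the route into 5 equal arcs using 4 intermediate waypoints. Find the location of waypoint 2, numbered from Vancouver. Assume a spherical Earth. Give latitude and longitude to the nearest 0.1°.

≈ 83.6°N, 137.9°E

Convert each endpoint to a unit vector on the sphere (x = cos φ cos λ, y = cos φ sin λ, z = sin φ).
The central angle between the endpoints is δ = arccos(p₁·p₂) ≈ 1.837 rad (105.3°).
Interpolate at f = 2/5 with slerp weights a = sin((1−f)δ)/sin δ ≈ 0.925, b = sin(fδ)/sin δ ≈ 0.695.
p = a·p₁ + b·p₂ ≈ (-0.083, 0.075, 0.994); φ = arcsin(p_z) ≈ 83.57°, λ = atan2(p_y, p_x) ≈ 137.90°.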